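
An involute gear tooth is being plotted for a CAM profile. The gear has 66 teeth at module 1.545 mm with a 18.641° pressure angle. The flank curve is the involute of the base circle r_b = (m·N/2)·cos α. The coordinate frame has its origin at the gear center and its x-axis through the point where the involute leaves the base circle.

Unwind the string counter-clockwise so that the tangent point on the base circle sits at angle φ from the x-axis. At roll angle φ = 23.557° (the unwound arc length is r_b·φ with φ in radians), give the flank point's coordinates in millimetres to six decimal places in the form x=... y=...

x=52.222615 y=1.100402

pitch radius r_p = m·N/2 = 1.545·66/2 = 50.985000
base radius r_b = r_p·cos α = 50.985000·cos 18.641° = 48.310323
roll angle φ = 23.557° = 0.41114721 rad
x = r_b·(cos φ + φ·sin φ) = 48.310323·(0.91666293 + 0.41114721·0.39966120) = 52.222615
y = r_b·(sin φ − φ·cos φ) = 48.310323·(0.39966120 − 0.41114721·0.91666293) = 1.100402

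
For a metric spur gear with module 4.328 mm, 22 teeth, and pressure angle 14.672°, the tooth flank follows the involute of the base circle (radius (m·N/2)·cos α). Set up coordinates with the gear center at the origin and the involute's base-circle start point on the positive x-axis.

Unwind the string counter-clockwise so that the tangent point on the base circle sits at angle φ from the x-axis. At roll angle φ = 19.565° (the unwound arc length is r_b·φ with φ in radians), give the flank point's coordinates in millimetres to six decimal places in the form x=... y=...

pitch radius r_p = m·N/2 = 4.328·22/2 = 47.608000
base radius r_b = r_p·cos α = 47.608000·cos 14.672° = 46.055582
roll angle φ = 19.565° = 0.34147367 rad
x = r_b·(cos φ + φ·sin φ) = 46.055582·(0.94226219 + 0.34147367·0.33487604) = 48.662951
y = r_b·(sin φ − φ·cos φ) = 46.055582·(0.33487604 − 0.34147367·0.94226219) = 0.604171

x=48.662951 y=0.604171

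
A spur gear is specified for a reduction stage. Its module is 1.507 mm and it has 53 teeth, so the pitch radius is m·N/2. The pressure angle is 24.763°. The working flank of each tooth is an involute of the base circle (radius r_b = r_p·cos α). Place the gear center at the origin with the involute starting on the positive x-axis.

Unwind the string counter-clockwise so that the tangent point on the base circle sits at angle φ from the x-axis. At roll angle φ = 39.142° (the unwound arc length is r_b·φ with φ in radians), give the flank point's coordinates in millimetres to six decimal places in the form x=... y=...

x=43.763448 y=3.677073

pitch radius r_p = m·N/2 = 1.507·53/2 = 39.935500
base radius r_b = r_p·cos α = 39.935500·cos 24.763° = 36.263357
roll angle φ = 39.142° = 0.68315678 rad
x = r_b·(cos φ + φ·sin φ) = 36.263357·(0.77558389 + 0.68315678·0.63124451) = 43.763448
y = r_b·(sin φ − φ·cos φ) = 36.263357·(0.63124451 − 0.68315678·0.77558389) = 3.677073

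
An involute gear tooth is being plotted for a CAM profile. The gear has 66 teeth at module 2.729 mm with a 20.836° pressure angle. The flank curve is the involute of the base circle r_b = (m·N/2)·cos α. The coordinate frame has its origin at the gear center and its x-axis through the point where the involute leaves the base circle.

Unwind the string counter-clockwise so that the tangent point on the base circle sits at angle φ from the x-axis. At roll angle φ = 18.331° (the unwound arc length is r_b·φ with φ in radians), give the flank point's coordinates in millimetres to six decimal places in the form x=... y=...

x=88.365539 y=0.909414

pitch radius r_p = m·N/2 = 2.729·66/2 = 90.057000
base radius r_b = r_p·cos α = 90.057000·cos 20.836° = 84.167486
roll angle φ = 18.331° = 0.31993631 rad
x = r_b·(cos φ + φ·sin φ) = 84.167486·(0.94925545 + 0.31993631·0.31450610) = 88.365539
y = r_b·(sin φ − φ·cos φ) = 84.167486·(0.31450610 − 0.31993631·0.94925545) = 0.909414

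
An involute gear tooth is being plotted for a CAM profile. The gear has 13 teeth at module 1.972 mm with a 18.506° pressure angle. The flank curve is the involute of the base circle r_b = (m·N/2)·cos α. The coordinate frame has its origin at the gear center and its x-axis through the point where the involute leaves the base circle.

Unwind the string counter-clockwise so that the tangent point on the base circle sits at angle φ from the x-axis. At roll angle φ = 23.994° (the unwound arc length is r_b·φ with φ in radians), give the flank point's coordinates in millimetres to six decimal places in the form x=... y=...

pitch radius r_p = m·N/2 = 1.972·13/2 = 12.818000
base radius r_b = r_p·cos α = 12.818000·cos 18.506° = 12.155187
roll angle φ = 23.994° = 0.41877430 rad
x = r_b·(cos φ + φ·sin φ) = 12.155187·(0.91358805 + 0.41877430·0.40664097) = 13.174750
y = r_b·(sin φ − φ·cos φ) = 12.155187·(0.40664097 − 0.41877430·0.91358805) = 0.292378

x=13.174750 y=0.292378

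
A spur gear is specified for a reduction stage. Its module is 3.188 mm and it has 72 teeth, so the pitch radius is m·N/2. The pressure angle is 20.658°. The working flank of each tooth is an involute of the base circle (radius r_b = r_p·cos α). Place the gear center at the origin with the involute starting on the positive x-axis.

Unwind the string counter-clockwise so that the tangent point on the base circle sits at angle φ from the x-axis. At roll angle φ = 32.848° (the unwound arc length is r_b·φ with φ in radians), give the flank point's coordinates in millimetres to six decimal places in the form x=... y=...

pitch radius r_p = m·N/2 = 3.188·72/2 = 114.768000
base radius r_b = r_p·cos α = 114.768000·cos 20.658° = 107.388749
roll angle φ = 32.848° = 0.57330575 rad
x = r_b·(cos φ + φ·sin φ) = 107.388749·(0.84011249 + 0.57330575·0.54241221) = 123.613098
y = r_b·(sin φ − φ·cos φ) = 107.388749·(0.54241221 − 0.57330575·0.84011249) = 6.526110

x=123.613098 y=6.526110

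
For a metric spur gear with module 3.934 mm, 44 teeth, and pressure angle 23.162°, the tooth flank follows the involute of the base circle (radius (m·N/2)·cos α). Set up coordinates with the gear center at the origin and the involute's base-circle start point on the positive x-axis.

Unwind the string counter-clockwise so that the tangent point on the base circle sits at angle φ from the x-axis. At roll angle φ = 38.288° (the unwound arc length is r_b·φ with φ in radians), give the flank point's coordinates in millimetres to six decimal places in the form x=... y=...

x=95.403922 y=7.567274

pitch radius r_p = m·N/2 = 3.934·44/2 = 86.548000
base radius r_b = r_p·cos α = 86.548000·cos 23.162° = 79.571920
roll angle φ = 38.288° = 0.66825166 rad
x = r_b·(cos φ + φ·sin φ) = 79.571920·(0.78490616 + 0.66825166·0.61961466) = 95.403922
y = r_b·(sin φ − φ·cos φ) = 79.571920·(0.61961466 − 0.66825166·0.78490616) = 7.567274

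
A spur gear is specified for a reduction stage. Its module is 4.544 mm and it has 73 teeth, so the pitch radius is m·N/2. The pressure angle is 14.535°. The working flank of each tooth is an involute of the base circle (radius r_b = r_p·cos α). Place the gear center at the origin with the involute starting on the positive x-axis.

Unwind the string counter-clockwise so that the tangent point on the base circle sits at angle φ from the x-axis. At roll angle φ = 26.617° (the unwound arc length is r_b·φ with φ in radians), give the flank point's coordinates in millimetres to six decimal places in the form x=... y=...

pitch radius r_p = m·N/2 = 4.544·73/2 = 165.856000
base radius r_b = r_p·cos α = 165.856000·cos 14.535° = 160.547698
roll angle φ = 26.617° = 0.46455429 rad
x = r_b·(cos φ + φ·sin φ) = 160.547698·(0.89402134 + 0.46455429·0.44802437) = 176.948124
y = r_b·(sin φ − φ·cos φ) = 160.547698·(0.44802437 − 0.46455429·0.89402134) = 5.250379

x=176.948124 y=5.250379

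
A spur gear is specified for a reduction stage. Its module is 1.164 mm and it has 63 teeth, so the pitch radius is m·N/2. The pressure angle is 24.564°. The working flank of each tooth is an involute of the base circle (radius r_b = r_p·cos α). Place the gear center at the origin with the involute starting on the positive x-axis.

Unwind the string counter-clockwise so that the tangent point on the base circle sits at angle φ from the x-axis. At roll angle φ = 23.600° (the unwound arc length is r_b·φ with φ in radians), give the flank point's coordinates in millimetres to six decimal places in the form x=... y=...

pitch radius r_p = m·N/2 = 1.164·63/2 = 36.666000
base radius r_b = r_p·cos α = 36.666000·cos 24.564° = 33.347635
roll angle φ = 23.600° = 0.41189770 rad
x = r_b·(cos φ + φ·sin φ) = 33.347635·(0.91636273 + 0.41189770·0.40034903) = 36.057650
y = r_b·(sin φ − φ·cos φ) = 33.347635·(0.40034903 − 0.41189770·0.91636273) = 0.763705

x=36.057650 y=0.763705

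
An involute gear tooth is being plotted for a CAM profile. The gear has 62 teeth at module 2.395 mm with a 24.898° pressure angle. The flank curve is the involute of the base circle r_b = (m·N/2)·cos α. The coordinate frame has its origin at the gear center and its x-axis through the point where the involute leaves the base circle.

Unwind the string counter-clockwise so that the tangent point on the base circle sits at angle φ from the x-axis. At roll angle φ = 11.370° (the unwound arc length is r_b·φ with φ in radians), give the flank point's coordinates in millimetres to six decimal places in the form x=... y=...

pitch radius r_p = m·N/2 = 2.395·62/2 = 74.245000
base radius r_b = r_p·cos α = 74.245000·cos 24.898° = 67.344574
roll angle φ = 11.370° = 0.19844394 rad
x = r_b·(cos φ + φ·sin φ) = 67.344574·(0.98037453 + 0.19844394·0.19714404) = 68.657562
y = r_b·(sin φ − φ·cos φ) = 67.344574·(0.19714404 − 0.19844394·0.98037453) = 0.174737

x=68.657562 y=0.174737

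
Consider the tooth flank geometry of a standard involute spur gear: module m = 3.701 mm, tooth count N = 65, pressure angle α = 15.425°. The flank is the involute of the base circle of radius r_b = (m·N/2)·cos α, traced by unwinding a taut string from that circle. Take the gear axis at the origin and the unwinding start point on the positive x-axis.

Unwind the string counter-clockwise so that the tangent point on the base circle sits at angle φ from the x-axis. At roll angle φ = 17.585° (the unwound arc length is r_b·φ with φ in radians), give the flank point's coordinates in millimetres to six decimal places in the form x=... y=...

pitch radius r_p = m·N/2 = 3.701·65/2 = 120.282500
base radius r_b = r_p·cos α = 120.282500·cos 15.425° = 115.949857
roll angle φ = 17.585° = 0.30691615 rad
x = r_b·(cos φ + φ·sin φ) = 115.949857·(0.95326980 + 0.30691615·0.30212034) = 121.283018
y = r_b·(sin φ − φ·cos φ) = 115.949857·(0.30212034 − 0.30691615·0.95326980) = 1.106908

x=121.283018 y=1.106908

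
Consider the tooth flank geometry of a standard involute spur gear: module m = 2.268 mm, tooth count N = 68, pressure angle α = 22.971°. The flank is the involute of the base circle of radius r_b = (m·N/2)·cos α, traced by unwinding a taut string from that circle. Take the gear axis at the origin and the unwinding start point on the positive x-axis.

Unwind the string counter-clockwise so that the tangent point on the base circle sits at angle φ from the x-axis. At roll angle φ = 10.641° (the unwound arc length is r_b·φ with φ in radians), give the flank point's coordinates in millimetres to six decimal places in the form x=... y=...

x=72.211095 y=0.151078

pitch radius r_p = m·N/2 = 2.268·68/2 = 77.112000
base radius r_b = r_p·cos α = 77.112000·cos 22.971° = 70.997211
roll angle φ = 10.641° = 0.18572049 rad
x = r_b·(cos φ + φ·sin φ) = 70.997211·(0.98280346 + 0.18572049·0.18465468) = 72.211095
y = r_b·(sin φ − φ·cos φ) = 70.997211·(0.18465468 − 0.18572049·0.98280346) = 0.151078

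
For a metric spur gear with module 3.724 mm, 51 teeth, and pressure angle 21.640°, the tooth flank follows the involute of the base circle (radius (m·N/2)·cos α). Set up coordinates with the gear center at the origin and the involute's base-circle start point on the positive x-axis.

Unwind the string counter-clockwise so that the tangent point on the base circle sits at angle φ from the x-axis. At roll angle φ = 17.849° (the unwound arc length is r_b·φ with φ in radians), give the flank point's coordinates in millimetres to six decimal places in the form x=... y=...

x=92.448776 y=0.880928

pitch radius r_p = m·N/2 = 3.724·51/2 = 94.962000
base radius r_b = r_p·cos α = 94.962000·cos 21.640° = 88.269008
roll angle φ = 17.849° = 0.31152382 rad
x = r_b·(cos φ + φ·sin φ) = 88.269008·(0.95186761 + 0.31152382·0.30650946) = 92.448776
y = r_b·(sin φ − φ·cos φ) = 88.269008·(0.30650946 − 0.31152382·0.95186761) = 0.880928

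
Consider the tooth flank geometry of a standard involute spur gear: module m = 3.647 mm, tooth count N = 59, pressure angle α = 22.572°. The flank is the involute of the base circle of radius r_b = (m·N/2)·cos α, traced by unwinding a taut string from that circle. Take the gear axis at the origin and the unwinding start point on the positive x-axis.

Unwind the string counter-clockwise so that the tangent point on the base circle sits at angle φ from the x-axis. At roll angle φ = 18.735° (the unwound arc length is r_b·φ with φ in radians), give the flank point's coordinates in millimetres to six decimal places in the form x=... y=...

pitch radius r_p = m·N/2 = 3.647·59/2 = 107.586500
base radius r_b = r_p·cos α = 107.586500·cos 22.572° = 99.345149
roll angle φ = 18.735° = 0.32698744 rad
x = r_b·(cos φ + φ·sin φ) = 99.345149·(0.94701425 + 0.32698744·0.32119155) = 104.515056
y = r_b·(sin φ − φ·cos φ) = 99.345149·(0.32119155 − 0.32698744·0.94701425) = 1.145428

x=104.515056 y=1.145428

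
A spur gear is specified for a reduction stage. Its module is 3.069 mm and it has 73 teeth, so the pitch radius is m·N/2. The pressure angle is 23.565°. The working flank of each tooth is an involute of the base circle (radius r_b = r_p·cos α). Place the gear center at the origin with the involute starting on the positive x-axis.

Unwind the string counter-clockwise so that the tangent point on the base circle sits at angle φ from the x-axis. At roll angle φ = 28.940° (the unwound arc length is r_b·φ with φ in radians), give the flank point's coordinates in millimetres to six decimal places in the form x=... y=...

pitch radius r_p = m·N/2 = 3.069·73/2 = 112.018500
base radius r_b = r_p·cos α = 112.018500·cos 23.565° = 102.676954
roll angle φ = 28.940° = 0.50509829 rad
x = r_b·(cos φ + φ·sin φ) = 102.676954·(0.87512692 + 0.50509829·0.48389345) = 114.951027
y = r_b·(sin φ − φ·cos φ) = 102.676954·(0.48389345 − 0.50509829·0.87512692) = 4.298915

x=114.951027 y=4.298915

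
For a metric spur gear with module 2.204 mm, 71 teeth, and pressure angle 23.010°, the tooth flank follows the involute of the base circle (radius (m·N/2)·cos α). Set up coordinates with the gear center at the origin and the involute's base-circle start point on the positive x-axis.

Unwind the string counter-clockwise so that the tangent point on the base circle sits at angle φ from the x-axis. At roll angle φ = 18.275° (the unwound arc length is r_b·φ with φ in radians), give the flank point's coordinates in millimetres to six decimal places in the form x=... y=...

x=75.587465 y=0.771067

pitch radius r_p = m·N/2 = 2.204·71/2 = 78.242000
base radius r_b = r_p·cos α = 78.242000·cos 23.010° = 72.016804
roll angle φ = 18.275° = 0.31895892 rad
x = r_b·(cos φ + φ·sin φ) = 72.016804·(0.94956239 + 0.31895892·0.31357816) = 75.587465
y = r_b·(sin φ − φ·cos φ) = 72.016804·(0.31357816 − 0.31895892·0.94956239) = 0.771067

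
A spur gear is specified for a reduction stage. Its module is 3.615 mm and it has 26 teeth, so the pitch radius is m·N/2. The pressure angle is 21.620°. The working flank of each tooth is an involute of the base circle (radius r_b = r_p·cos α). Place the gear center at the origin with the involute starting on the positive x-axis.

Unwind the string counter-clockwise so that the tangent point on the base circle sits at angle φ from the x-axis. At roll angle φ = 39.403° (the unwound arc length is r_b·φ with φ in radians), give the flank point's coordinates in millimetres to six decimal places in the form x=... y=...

pitch radius r_p = m·N/2 = 3.615·26/2 = 46.995000
base radius r_b = r_p·cos α = 46.995000·cos 21.620° = 43.688804
roll angle φ = 39.403° = 0.68771209 rad
x = r_b·(cos φ + φ·sin φ) = 43.688804·(0.77270034 + 0.68771209·0.63477097) = 52.830250
y = r_b·(sin φ − φ·cos φ) = 43.688804·(0.63477097 − 0.68771209·0.77270034) = 4.516357

x=52.830250 y=4.516357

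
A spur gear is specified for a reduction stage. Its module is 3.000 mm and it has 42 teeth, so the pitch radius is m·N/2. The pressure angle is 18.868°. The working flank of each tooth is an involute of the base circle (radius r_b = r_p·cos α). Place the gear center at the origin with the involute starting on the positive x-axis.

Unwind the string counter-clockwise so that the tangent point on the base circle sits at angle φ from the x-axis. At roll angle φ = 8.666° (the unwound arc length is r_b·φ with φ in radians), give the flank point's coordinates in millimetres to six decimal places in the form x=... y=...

pitch radius r_p = m·N/2 = 3.000·42/2 = 63.000000
base radius r_b = r_p·cos α = 63.000000·cos 18.868° = 59.614766
roll angle φ = 8.666° = 0.15125023 rad
x = r_b·(cos φ + φ·sin φ) = 59.614766·(0.98858347 + 0.15125023·0.15067421) = 60.292763
y = r_b·(sin φ − φ·cos φ) = 59.614766·(0.15067421 − 0.15125023·0.98858347) = 0.068600

x=60.292763 y=0.068600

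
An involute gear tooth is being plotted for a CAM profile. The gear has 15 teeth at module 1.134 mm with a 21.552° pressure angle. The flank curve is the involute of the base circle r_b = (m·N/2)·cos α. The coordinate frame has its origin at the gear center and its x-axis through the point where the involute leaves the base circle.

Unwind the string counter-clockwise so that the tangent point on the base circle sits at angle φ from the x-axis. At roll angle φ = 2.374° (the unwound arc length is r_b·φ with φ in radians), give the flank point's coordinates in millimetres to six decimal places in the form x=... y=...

x=7.917156 y=0.000188

pitch radius r_p = m·N/2 = 1.134·15/2 = 8.505000
base radius r_b = r_p·cos α = 8.505000·cos 21.552° = 7.910369
roll angle φ = 2.374° = 0.04143412 rad
x = r_b·(cos φ + φ·sin φ) = 7.910369·(0.99914173 + 0.04143412·0.04142226) = 7.917156
y = r_b·(sin φ − φ·cos φ) = 7.910369·(0.04142226 − 0.04143412·0.99914173) = 0.000188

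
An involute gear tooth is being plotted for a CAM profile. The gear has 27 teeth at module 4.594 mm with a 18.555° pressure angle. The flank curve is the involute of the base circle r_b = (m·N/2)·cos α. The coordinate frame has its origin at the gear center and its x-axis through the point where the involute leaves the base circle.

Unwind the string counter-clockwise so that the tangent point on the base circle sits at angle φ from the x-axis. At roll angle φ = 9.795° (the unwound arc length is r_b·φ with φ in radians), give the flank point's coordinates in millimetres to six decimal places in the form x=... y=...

x=59.648062 y=0.097633

pitch radius r_p = m·N/2 = 4.594·27/2 = 62.019000
base radius r_b = r_p·cos α = 62.019000·cos 18.555° = 58.795167
roll angle φ = 9.795° = 0.17095500 rad
x = r_b·(cos φ + φ·sin φ) = 58.795167·(0.98542275 + 0.17095500·0.17012351) = 59.648062
y = r_b·(sin φ − φ·cos φ) = 58.795167·(0.17012351 − 0.17095500·0.98542275) = 0.097633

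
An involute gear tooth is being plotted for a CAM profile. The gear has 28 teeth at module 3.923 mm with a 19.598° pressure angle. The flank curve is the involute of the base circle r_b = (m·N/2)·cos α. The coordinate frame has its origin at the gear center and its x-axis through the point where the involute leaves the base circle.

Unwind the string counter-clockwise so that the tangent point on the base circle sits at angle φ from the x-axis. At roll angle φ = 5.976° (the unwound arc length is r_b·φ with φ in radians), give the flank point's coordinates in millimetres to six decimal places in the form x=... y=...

x=52.020991 y=0.019548

pitch radius r_p = m·N/2 = 3.923·28/2 = 54.922000
base radius r_b = r_p·cos α = 54.922000·cos 19.598° = 51.740322
roll angle φ = 5.976° = 0.10430088 rad
x = r_b·(cos φ + φ·sin φ) = 51.740322·(0.99456559 + 0.10430088·0.10411187) = 52.020991
y = r_b·(sin φ − φ·cos φ) = 51.740322·(0.10411187 − 0.10430088·0.99456559) = 0.019548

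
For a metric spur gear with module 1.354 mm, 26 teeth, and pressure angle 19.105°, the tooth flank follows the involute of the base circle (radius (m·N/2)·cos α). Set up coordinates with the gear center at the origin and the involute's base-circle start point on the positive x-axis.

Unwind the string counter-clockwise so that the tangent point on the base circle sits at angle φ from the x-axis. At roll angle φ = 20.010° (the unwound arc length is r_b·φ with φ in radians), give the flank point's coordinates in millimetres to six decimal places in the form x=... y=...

pitch radius r_p = m·N/2 = 1.354·26/2 = 17.602000
base radius r_b = r_p·cos α = 17.602000·cos 19.105° = 16.632488
roll angle φ = 20.010° = 0.34924038 rad
x = r_b·(cos φ + φ·sin φ) = 16.632488·(0.93963291 + 0.34924038·0.34218415) = 17.616091
y = r_b·(sin φ − φ·cos φ) = 16.632488·(0.34218415 − 0.34924038·0.93963291) = 0.233294

x=17.616091 y=0.233294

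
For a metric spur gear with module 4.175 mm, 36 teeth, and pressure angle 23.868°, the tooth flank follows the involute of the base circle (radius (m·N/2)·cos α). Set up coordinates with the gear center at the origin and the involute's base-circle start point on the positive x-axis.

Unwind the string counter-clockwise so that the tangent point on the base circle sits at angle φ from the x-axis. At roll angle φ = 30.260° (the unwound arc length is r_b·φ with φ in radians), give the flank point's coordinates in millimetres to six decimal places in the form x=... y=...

x=77.649541 y=3.281395

pitch radius r_p = m·N/2 = 4.175·36/2 = 75.150000
base radius r_b = r_p·cos α = 75.150000·cos 23.868° = 68.723178
roll angle φ = 30.260° = 0.52813663 rad
x = r_b·(cos φ + φ·sin φ) = 68.723178·(0.86374757 + 0.52813663·0.50392474) = 77.649541
y = r_b·(sin φ − φ·cos φ) = 68.723178·(0.50392474 − 0.52813663·0.86374757) = 3.281395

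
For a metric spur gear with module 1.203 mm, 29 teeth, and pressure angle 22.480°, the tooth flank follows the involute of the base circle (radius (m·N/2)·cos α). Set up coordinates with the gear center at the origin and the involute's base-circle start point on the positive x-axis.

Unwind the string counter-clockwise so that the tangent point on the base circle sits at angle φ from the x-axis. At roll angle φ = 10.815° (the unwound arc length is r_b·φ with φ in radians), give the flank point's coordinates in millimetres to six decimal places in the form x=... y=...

x=16.402606 y=0.036004

pitch radius r_p = m·N/2 = 1.203·29/2 = 17.443500
base radius r_b = r_p·cos α = 17.443500·cos 22.480° = 16.118022
roll angle φ = 10.815° = 0.18875736 rad
x = r_b·(cos φ + φ·sin φ) = 16.118022·(0.98223816 + 0.18875736·0.18763847) = 16.402606
y = r_b·(sin φ − φ·cos φ) = 16.118022·(0.18763847 − 0.18875736·0.98223816) = 0.036004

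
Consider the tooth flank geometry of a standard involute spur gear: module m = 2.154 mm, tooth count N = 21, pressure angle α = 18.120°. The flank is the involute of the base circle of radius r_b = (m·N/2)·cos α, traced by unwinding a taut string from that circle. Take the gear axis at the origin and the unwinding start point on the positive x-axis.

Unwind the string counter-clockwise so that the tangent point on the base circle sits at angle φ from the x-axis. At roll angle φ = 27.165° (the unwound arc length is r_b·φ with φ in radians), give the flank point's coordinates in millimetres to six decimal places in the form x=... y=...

x=23.777232 y=0.746605

pitch radius r_p = m·N/2 = 2.154·21/2 = 22.617000
base radius r_b = r_p·cos α = 22.617000·cos 18.120° = 21.495360
roll angle φ = 27.165° = 0.47411869 rad
x = r_b·(cos φ + φ·sin φ) = 21.495360·(0.88969543 + 0.47411869·0.45655453) = 23.777232
y = r_b·(sin φ − φ·cos φ) = 21.495360·(0.45655453 − 0.47411869·0.88969543) = 0.746605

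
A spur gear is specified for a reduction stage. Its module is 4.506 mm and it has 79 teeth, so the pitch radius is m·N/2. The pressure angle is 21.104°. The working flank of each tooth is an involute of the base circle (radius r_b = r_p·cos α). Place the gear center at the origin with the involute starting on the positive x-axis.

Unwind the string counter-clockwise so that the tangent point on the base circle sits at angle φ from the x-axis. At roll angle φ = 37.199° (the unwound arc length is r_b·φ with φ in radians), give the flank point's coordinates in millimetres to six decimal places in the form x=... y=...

x=197.443108 y=14.518551

pitch radius r_p = m·N/2 = 4.506·79/2 = 177.987000
base radius r_b = r_p·cos α = 177.987000·cos 21.104° = 166.049127
roll angle φ = 37.199° = 0.64924503 rad
x = r_b·(cos φ + φ·sin φ) = 166.049127·(0.79654047 + 0.64924503·0.60458521) = 197.443108
y = r_b·(sin φ − φ·cos φ) = 166.049127·(0.60458521 − 0.64924503·0.79654047) = 14.518551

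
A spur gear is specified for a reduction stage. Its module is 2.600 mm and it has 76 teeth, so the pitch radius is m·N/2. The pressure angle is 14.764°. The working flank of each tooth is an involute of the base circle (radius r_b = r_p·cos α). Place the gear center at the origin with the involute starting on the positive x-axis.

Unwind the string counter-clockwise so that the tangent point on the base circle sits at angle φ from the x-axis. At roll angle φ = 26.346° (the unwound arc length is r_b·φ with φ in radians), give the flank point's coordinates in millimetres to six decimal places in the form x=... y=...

x=105.110540 y=3.031241

pitch radius r_p = m·N/2 = 2.600·76/2 = 98.800000
base radius r_b = r_p·cos α = 98.800000·cos 14.764° = 95.537989
roll angle φ = 26.346° = 0.45982444 rad
x = r_b·(cos φ + φ·sin φ) = 95.537989·(0.89613042 + 0.45982444·0.44379079) = 105.110540
y = r_b·(sin φ − φ·cos φ) = 95.537989·(0.44379079 − 0.45982444·0.89613042) = 3.031241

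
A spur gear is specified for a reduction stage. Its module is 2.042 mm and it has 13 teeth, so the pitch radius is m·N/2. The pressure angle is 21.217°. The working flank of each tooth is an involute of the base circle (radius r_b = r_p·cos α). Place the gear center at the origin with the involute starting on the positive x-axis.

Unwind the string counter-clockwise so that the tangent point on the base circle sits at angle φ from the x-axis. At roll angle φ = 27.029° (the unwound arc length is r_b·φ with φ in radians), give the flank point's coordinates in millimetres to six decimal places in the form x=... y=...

pitch radius r_p = m·N/2 = 2.042·13/2 = 13.273000
base radius r_b = r_p·cos α = 13.273000·cos 21.217° = 12.373309
roll angle φ = 27.029° = 0.47174504 rad
x = r_b·(cos φ + φ·sin φ) = 12.373309·(0.89077662 + 0.47174504·0.45444142) = 13.674451
y = r_b·(sin φ − φ·cos φ) = 12.373309·(0.45444142 − 0.47174504·0.89077662) = 0.423439

x=13.674451 y=0.423439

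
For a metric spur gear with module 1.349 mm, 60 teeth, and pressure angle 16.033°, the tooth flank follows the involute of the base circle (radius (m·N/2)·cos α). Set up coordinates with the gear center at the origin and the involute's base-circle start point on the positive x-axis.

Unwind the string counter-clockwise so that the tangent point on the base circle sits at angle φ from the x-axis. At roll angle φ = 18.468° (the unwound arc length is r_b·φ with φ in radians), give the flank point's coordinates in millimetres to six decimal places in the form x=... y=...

x=40.864191 y=0.429689

pitch radius r_p = m·N/2 = 1.349·60/2 = 40.470000
base radius r_b = r_p·cos α = 40.470000·cos 16.033° = 38.895830
roll angle φ = 18.468° = 0.32232741 rad
x = r_b·(cos φ + φ·sin φ) = 38.895830·(0.94850072 + 0.32232741·0.31677496) = 40.864191
y = r_b·(sin φ − φ·cos φ) = 38.895830·(0.31677496 − 0.32232741·0.94850072) = 0.429689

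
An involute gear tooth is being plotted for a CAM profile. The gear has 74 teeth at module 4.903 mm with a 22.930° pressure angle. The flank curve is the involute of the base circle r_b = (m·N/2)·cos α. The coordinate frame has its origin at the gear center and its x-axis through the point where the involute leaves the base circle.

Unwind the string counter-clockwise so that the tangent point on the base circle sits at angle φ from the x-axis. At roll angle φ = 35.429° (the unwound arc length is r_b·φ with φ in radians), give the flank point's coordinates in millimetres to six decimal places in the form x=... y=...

x=196.028752 y=12.670818

pitch radius r_p = m·N/2 = 4.903·74/2 = 181.411000
base radius r_b = r_p·cos α = 181.411000·cos 22.930° = 167.076181
roll angle φ = 35.429° = 0.61835270 rad
x = r_b·(cos φ + φ·sin φ) = 167.076181·(0.81483449 + 0.61835270·0.57969367) = 196.028752
y = r_b·(sin φ − φ·cos φ) = 167.076181·(0.57969367 − 0.61835270·0.81483449) = 12.670818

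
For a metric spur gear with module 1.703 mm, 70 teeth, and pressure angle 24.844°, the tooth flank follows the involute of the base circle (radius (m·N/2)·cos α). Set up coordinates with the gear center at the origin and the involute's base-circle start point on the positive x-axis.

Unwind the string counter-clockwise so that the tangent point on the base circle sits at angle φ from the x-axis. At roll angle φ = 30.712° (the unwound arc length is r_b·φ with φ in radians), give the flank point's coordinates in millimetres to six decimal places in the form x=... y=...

pitch radius r_p = m·N/2 = 1.703·70/2 = 59.605000
base radius r_b = r_p·cos α = 59.605000·cos 24.844° = 54.088861
roll angle φ = 30.712° = 0.53602552 rad
x = r_b·(cos φ + φ·sin φ) = 54.088861·(0.85974532 + 0.53602552·0.51072299) = 61.310042
y = r_b·(sin φ − φ·cos φ) = 54.088861·(0.51072299 − 0.53602552·0.85974532) = 2.697820

x=61.310042 y=2.697820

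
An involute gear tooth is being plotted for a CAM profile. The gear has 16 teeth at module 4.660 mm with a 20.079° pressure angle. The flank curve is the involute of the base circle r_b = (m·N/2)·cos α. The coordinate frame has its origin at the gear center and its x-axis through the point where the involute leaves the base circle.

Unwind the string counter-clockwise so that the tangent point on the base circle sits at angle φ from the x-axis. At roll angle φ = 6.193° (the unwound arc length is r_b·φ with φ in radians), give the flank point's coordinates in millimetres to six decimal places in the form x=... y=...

pitch radius r_p = m·N/2 = 4.660·16/2 = 37.280000
base radius r_b = r_p·cos α = 37.280000·cos 20.079° = 35.014127
roll angle φ = 6.193° = 0.10808824 rad
x = r_b·(cos φ + φ·sin φ) = 35.014127·(0.99416415 + 0.10808824·0.10787790) = 35.218066
y = r_b·(sin φ − φ·cos φ) = 35.014127·(0.10787790 − 0.10808824·0.99416415) = 0.014721

x=35.218066 y=0.014721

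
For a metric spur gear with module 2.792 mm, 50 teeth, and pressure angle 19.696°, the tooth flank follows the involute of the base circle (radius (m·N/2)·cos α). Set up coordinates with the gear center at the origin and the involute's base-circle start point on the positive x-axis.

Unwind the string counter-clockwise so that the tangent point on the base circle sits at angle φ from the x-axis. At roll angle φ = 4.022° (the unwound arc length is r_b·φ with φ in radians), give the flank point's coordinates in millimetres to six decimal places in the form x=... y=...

x=65.878000 y=0.007573

pitch radius r_p = m·N/2 = 2.792·50/2 = 69.800000
base radius r_b = r_p·cos α = 69.800000·cos 19.696° = 65.716287
roll angle φ = 4.022° = 0.07019714 rad
x = r_b·(cos φ + φ·sin φ) = 65.716287·(0.99753719 + 0.07019714·0.07013951) = 65.878000
y = r_b·(sin φ − φ·cos φ) = 65.716287·(0.07013951 − 0.07019714·0.99753719) = 0.007573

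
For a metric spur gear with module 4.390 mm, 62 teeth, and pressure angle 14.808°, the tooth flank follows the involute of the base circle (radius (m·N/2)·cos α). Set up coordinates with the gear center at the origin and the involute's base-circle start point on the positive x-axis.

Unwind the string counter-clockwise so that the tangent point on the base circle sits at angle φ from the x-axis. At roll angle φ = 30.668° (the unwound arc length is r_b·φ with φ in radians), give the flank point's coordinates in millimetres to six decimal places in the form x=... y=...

x=149.088987 y=6.534775

pitch radius r_p = m·N/2 = 4.390·62/2 = 136.090000
base radius r_b = r_p·cos α = 136.090000·cos 14.808° = 131.570140
roll angle φ = 30.668° = 0.53525758 rad
x = r_b·(cos φ + φ·sin φ) = 131.570140·(0.86013728 + 0.53525758·0.51006261) = 149.088987
y = r_b·(sin φ − φ·cos φ) = 131.570140·(0.51006261 − 0.53525758·0.86013728) = 6.534775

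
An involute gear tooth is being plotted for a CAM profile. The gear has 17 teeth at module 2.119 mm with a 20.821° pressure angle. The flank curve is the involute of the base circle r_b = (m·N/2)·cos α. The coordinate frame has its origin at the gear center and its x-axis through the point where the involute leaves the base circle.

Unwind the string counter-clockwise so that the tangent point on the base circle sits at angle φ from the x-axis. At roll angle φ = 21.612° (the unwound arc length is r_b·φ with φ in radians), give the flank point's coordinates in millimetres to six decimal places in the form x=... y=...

pitch radius r_p = m·N/2 = 2.119·17/2 = 18.011500
base radius r_b = r_p·cos α = 18.011500·cos 20.821° = 16.835267
roll angle φ = 21.612° = 0.37720056 rad
x = r_b·(cos φ + φ·sin φ) = 16.835267·(0.92969937 + 0.37720056·0.36831928) = 17.990665
y = r_b·(sin φ − φ·cos φ) = 16.835267·(0.36831928 − 0.37720056·0.92969937) = 0.296909

x=17.990665 y=0.296909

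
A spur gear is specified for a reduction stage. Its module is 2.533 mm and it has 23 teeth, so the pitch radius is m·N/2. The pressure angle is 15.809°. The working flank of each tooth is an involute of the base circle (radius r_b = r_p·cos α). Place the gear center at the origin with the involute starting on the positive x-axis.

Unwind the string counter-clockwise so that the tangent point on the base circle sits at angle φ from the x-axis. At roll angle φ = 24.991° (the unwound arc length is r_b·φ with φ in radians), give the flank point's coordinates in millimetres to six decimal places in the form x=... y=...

x=30.568327 y=0.760613

pitch radius r_p = m·N/2 = 2.533·23/2 = 29.129500
base radius r_b = r_p·cos α = 29.129500·cos 15.809° = 28.027683
roll angle φ = 24.991° = 0.43617523 rad
x = r_b·(cos φ + φ·sin φ) = 28.027683·(0.90637416 + 0.43617523·0.42247589) = 30.568327
y = r_b·(sin φ − φ·cos φ) = 28.027683·(0.42247589 − 0.43617523·0.90637416) = 0.760613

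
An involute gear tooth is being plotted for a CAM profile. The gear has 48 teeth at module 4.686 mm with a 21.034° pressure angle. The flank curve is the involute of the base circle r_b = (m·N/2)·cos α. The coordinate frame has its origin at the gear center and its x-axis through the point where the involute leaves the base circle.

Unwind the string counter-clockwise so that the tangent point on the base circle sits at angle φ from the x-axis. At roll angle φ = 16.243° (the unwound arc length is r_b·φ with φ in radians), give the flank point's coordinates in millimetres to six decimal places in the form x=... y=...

x=109.104044 y=0.790827

pitch radius r_p = m·N/2 = 4.686·48/2 = 112.464000
base radius r_b = r_p·cos α = 112.464000·cos 21.034° = 104.970254
roll angle φ = 16.243° = 0.28349383 rad
x = r_b·(cos φ + φ·sin φ) = 104.970254·(0.96008403 + 0.28349383·0.27971172) = 109.104044
y = r_b·(sin φ − φ·cos φ) = 104.970254·(0.27971172 − 0.28349383·0.96008403) = 0.790827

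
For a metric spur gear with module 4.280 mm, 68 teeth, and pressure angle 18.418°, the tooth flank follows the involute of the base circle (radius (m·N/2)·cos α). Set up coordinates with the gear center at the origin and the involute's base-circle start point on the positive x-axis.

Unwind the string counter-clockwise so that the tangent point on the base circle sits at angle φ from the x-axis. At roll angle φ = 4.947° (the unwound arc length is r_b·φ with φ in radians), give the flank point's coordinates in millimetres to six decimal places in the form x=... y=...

pitch radius r_p = m·N/2 = 4.280·68/2 = 145.520000
base radius r_b = r_p·cos α = 145.520000·cos 18.418° = 138.066000
roll angle φ = 4.947° = 0.08634144 rad
x = r_b·(cos φ + φ·sin φ) = 138.066000·(0.99627489 + 0.08634144·0.08623420) = 138.579672
y = r_b·(sin φ − φ·cos φ) = 138.066000·(0.08623420 − 0.08634144·0.99627489) = 0.029601

x=138.579672 y=0.029601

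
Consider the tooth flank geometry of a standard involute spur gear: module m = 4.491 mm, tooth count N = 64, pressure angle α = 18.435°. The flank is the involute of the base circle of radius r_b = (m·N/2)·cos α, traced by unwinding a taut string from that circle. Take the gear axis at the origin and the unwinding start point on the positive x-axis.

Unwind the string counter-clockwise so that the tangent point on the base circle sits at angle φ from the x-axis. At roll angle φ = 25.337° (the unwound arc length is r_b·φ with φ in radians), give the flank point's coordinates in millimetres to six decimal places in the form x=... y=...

x=149.023056 y=3.853665

pitch radius r_p = m·N/2 = 4.491·64/2 = 143.712000
base radius r_b = r_p·cos α = 143.712000·cos 18.435° = 136.337134
roll angle φ = 25.337° = 0.44221407 rad
x = r_b·(cos φ + φ·sin φ) = 136.337134·(0.90380639 + 0.44221407·0.42794161) = 149.023056
y = r_b·(sin φ − φ·cos φ) = 136.337134·(0.42794161 − 0.44221407·0.90380639) = 3.853665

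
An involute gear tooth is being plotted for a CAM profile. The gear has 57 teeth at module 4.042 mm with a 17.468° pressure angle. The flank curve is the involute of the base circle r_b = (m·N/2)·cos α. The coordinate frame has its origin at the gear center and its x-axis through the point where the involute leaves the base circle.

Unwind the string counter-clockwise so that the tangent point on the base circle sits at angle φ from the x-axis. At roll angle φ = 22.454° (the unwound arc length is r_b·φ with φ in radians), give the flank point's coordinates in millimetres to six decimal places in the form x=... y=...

x=118.001614 y=2.170923

pitch radius r_p = m·N/2 = 4.042·57/2 = 115.197000
base radius r_b = r_p·cos α = 115.197000·cos 17.468° = 109.884661
roll angle φ = 22.454° = 0.39189623 rad
x = r_b·(cos φ + φ·sin φ) = 109.884661·(0.92418647 + 0.39189623·0.38194157) = 118.001614
y = r_b·(sin φ − φ·cos φ) = 109.884661·(0.38194157 − 0.39189623·0.92418647) = 2.170923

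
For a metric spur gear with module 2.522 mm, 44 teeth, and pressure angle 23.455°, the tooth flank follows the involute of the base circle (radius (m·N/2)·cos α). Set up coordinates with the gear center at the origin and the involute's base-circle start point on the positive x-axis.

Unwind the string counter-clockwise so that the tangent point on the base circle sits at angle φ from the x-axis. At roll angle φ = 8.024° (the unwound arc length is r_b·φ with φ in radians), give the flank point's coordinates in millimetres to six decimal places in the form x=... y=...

pitch radius r_p = m·N/2 = 2.522·44/2 = 55.484000
base radius r_b = r_p·cos α = 55.484000·cos 23.455° = 50.899522
roll angle φ = 8.024° = 0.14004522 rad
x = r_b·(cos φ + φ·sin φ) = 50.899522·(0.99020969 + 0.14004522·0.13958789) = 51.396215
y = r_b·(sin φ − φ·cos φ) = 50.899522·(0.13958789 − 0.14004522·0.99020969) = 0.046510

x=51.396215 y=0.046510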